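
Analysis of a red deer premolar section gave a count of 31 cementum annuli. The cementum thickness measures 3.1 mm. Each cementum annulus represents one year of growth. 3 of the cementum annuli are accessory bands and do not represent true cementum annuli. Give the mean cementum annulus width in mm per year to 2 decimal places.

0.11 mm per year

True cementum annulus count = 31 − 3 = 28.
Extension rate ≈ 3.1 / 28 = 0.11 mm per year.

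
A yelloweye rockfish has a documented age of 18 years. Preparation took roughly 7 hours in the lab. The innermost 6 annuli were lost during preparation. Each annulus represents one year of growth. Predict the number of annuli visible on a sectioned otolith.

At one annulus per year, 18 years correspond to 18 annuli.
Less the 6 uncaptured annuli: 18 − 6 = 12.

12 annuli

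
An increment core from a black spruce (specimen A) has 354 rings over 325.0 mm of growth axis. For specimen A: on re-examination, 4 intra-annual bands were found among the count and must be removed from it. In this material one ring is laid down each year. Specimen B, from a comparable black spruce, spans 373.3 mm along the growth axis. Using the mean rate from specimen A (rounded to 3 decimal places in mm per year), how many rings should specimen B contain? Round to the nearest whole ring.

Specimen A: true ring count = 354 − 4 = 350.
A: Mean rate = 325.0 mm / 350 years ≈ 0.929 mm/yr.
Specimen B: 373.3 mm / 0.929 mm per year = 401.83 years ≈ 402 rings.

402 rings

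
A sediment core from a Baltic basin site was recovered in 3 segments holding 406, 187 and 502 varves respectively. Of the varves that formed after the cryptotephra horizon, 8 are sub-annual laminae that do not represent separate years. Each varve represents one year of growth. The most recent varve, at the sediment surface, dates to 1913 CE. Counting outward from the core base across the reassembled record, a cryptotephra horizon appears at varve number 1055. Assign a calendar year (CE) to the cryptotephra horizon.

1881 CE

Total varves = 406 + 187 + 502 = 1095.
1095 − 1055 = 40 varves lie beyond the cryptotephra horizon toward the sediment surface.
40 − 8 false = 32 true varves after the cryptotephra horizon.
The varve at the sediment surface is 1913 CE, so the cryptotephra horizon dates to 1913 − 32 = 1881 CE.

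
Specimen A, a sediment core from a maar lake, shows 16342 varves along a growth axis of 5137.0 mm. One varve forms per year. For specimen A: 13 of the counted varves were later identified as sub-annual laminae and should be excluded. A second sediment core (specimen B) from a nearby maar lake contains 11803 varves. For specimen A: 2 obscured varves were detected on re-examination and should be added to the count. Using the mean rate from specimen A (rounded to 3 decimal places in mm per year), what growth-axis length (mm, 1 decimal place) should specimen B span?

3717.9 mm

Specimen A: adjusted count: 16342 − 13 + 2 = 16331 varves.
A: 5137.0 mm over 16331 years gives 5137.0 / 16331 ≈ 0.315 mm per year.
B's length ≈ 0.315 × 11803 = 3717.9 mm.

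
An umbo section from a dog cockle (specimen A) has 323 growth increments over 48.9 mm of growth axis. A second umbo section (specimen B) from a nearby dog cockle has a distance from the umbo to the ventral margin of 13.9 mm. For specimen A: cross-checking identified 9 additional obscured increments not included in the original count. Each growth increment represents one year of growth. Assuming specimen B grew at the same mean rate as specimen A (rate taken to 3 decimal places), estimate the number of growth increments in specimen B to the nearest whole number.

95 growth increments

Specimen A: true growth increment count = 323 + 9 = 332.
A: Mean rate = 48.9 mm / 332 years ≈ 0.147 mm/yr.
B spans 13.9 / 0.147 = 94.56 years ≈ 95 growth increments.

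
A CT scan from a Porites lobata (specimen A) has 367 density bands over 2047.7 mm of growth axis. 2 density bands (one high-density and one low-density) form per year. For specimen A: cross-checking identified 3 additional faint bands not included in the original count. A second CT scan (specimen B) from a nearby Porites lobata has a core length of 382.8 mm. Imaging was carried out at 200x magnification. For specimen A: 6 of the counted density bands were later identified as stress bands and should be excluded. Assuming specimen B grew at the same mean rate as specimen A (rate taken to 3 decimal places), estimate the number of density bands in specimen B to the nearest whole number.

Specimen A: correcting the raw count gives 367 − 6 + 3 = 364 true density bands.
Specimen A: dividing by 2 density bands per year: 364 / 2 = 182 years.
A: Mean rate = 2047.7 mm / 182 years ≈ 11.251 mm/year.
Specimen B: 382.8 mm / 11.251 mm per year = 34.02 years; at 2 density bands per year that is 34.02 × 2 ≈ 68 density bands.

68 density bands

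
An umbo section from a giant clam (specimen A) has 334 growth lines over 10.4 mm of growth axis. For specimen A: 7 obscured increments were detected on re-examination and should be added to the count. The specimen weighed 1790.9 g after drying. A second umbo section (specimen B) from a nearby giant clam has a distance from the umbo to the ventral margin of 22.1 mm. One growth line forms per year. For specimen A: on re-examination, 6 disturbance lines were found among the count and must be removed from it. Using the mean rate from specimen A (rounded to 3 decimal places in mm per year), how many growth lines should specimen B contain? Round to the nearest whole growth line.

713 growth lines

Specimen A: correcting the raw count gives 334 − 6 + 7 = 335 true growth lines.
A: Mean rate = 10.4 mm / 335 years ≈ 0.031 mm per year.
For B, 22.1 / 0.031 = 712.90 years ≈ 713 growth lines.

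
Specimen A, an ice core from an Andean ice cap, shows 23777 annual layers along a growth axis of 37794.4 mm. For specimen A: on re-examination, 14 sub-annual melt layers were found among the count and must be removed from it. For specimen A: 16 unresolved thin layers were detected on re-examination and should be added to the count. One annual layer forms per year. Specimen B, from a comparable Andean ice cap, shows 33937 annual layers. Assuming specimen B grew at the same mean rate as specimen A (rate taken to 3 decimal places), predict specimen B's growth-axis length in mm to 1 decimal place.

53925.9 mm

Specimen A: after corrections the count is 23777 − 14 + 16 = 23779 annual layers.
A: 37794.4 mm over 23779 years gives 37794.4 / 23779 ≈ 1.589 mm/year.
Length of B = 1.589 × 33937 = 53925.9 mm.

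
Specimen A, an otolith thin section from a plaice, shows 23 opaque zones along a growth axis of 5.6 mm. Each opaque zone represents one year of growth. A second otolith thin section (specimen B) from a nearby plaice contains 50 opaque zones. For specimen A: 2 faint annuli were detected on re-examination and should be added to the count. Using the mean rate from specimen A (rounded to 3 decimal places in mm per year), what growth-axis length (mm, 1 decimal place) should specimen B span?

Specimen A: true opaque zone count = 23 + 2 = 25.
A: Mean rate = 5.6 mm / 25 years ≈ 0.224 mm/yr.
B's length ≈ 0.224 × 50 = 11.2 mm.

11.2 mm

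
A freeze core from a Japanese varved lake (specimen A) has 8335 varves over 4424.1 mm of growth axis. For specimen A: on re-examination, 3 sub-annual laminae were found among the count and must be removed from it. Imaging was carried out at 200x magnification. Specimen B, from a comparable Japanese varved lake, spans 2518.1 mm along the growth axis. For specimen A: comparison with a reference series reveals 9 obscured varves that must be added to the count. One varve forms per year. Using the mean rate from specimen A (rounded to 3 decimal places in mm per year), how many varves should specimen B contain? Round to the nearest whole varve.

Specimen A: correcting the raw count gives 8335 − 3 + 9 = 8341 true varves.
A: Extension rate ≈ 4424.1 / 8341 = 0.530 mm/year.
B spans 2518.1 / 0.530 = 4751.13 years ≈ 4751 varves.

4751 varves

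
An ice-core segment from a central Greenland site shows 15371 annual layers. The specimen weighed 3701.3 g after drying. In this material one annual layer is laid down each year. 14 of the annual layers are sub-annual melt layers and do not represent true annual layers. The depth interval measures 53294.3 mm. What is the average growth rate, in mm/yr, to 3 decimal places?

3.470 mm/yr

Adjusted count: 15371 − 14 = 15357 annual layers.
Mean rate = 53294.3 mm / 15357 years ≈ 3.470 mm/yr.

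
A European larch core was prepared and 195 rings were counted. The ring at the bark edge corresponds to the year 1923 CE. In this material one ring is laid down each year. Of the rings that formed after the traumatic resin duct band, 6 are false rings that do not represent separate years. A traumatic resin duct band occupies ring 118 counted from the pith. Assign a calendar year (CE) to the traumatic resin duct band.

Between ring 118 and the bark edge there are 195 − 118 = 77 rings.
77 − 6 false = 71 true rings after the traumatic resin duct band.
Counting back 71 years from 1923 CE places the traumatic resin duct band in 1923 − 71 = 1852 CE.

1852 CE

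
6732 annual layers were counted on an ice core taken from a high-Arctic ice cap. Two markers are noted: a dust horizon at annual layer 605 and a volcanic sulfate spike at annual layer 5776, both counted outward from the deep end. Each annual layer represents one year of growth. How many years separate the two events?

5171 years

5776 − 605 = 5171 annual layers lie between the two events.
At one annual layer per year, 5171 years elapsed between them.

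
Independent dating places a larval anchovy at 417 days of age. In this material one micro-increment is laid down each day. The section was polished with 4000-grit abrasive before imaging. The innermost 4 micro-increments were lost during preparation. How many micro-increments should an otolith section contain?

413 micro-increments

Expected micro-increments over 417 days: 417.
417 − 4 missed = 413 micro-increments expected in the prepared section.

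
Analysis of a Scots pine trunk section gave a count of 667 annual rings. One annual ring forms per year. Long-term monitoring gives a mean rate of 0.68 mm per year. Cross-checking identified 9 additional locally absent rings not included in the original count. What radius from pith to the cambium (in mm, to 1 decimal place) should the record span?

True annual ring count = 667 + 9 = 676.
676 years at 0.68 mm/year gives 0.68 × 676 = 459.7 mm.

459.7 mm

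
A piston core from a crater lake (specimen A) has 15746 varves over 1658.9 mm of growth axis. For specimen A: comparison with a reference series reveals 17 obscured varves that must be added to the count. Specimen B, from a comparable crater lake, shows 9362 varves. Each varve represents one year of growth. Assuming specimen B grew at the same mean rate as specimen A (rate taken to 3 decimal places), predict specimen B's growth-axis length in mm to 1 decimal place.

983.0 mm

Specimen A: correcting the raw count gives 15746 + 17 = 15763 true varves.
A: Mean rate = 1658.9 mm / 15763 years ≈ 0.105 mm per year.
Length of B = 0.105 × 9362 = 983.0 mm.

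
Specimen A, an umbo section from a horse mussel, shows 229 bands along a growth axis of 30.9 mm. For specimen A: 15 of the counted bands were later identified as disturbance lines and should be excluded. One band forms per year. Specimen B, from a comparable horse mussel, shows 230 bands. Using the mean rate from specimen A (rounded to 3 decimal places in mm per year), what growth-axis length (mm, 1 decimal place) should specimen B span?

33.1 mm

Specimen A: true band count = 229 − 15 = 214.
A: 30.9 mm over 214 years gives 30.9 / 214 ≈ 0.144 mm/yr.
For B, 0.144 mm/year × 230 years = 33.1 mm.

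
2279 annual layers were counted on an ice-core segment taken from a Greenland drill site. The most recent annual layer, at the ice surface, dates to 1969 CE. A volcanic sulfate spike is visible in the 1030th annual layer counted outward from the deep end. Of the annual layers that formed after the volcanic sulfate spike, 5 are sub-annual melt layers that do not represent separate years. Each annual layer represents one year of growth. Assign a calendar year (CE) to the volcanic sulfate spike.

The volcanic sulfate spike sits at annual layer 1030 from the deep end, so 2279 − 1030 = 1249 annual layers formed after it.
Excluding 5 false annual layers: 1249 − 5 = 1244.
1969 − 1244 = 725 CE.

725 CE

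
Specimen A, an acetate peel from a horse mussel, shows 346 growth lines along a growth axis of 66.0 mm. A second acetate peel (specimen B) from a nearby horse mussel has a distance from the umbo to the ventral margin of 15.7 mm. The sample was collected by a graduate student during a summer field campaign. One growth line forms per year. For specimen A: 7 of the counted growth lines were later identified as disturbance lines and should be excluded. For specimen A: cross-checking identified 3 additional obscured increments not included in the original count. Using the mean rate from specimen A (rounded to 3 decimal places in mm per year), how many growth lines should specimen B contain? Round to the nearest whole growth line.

Specimen A: true growth line count = 346 − 7 + 3 = 342.
A: Extension rate ≈ 66.0 / 342 = 0.193 mm/yr.
For B, 15.7 / 0.193 = 81.35 years ≈ 81 growth lines.

81 growth lines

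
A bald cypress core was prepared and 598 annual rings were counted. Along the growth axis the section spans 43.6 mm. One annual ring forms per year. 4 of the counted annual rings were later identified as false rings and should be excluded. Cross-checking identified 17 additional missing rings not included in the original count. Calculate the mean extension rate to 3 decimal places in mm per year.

0.071 mm per year

Correcting the raw count gives 598 − 4 + 17 = 611 true annual rings.
Extension rate ≈ 43.6 / 611 = 0.071 mm per year.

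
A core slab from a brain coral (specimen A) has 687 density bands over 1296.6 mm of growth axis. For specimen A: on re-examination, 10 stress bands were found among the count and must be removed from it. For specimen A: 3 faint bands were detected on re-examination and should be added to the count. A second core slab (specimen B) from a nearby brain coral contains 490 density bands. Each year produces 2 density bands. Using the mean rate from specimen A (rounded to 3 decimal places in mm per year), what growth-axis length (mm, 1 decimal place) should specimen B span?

934.4 mm

Specimen A: true density band count = 687 − 10 + 3 = 680.
Specimen A: dividing by 2 density bands per year: 680 / 2 = 340 years.
A: Extension rate ≈ 1296.6 / 340 = 3.814 mm/year.
Specimen B: with 2 density bands per year, 490 / 2 = 245 years. Length of B = 3.814 × 245 = 934.4 mm.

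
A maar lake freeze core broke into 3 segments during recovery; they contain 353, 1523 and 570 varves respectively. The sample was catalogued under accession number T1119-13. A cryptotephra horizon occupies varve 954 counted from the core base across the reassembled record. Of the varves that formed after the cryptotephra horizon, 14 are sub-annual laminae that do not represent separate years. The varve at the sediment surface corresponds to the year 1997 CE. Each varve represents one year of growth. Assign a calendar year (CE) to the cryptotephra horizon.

Total varves = 353 + 1523 + 570 = 2446.
2446 − 954 = 1492 varves lie beyond the cryptotephra horizon toward the sediment surface.
1492 − 14 false = 1478 true varves after the cryptotephra horizon.
The varve at the sediment surface is 1997 CE, so the cryptotephra horizon dates to 1997 − 1478 = 519 CE.

519 CE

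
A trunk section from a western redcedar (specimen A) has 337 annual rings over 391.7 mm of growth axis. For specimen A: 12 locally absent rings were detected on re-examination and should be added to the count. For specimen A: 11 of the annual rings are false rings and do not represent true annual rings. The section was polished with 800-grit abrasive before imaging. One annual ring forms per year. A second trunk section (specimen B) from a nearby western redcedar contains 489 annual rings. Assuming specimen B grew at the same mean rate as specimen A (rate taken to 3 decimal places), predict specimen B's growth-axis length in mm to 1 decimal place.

566.8 mm

Specimen A: after corrections the count is 337 − 11 + 12 = 338 annual rings.
A: Extension rate ≈ 391.7 / 338 = 1.159 mm/yr.
For B, 1.159 mm/year × 489 years = 566.8 mm.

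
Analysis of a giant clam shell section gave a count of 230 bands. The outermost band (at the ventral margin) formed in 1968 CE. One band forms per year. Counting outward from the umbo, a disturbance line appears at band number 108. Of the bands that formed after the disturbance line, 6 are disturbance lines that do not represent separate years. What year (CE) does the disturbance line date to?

Between band 108 and the ventral margin there are 230 − 108 = 122 bands.
122 − 6 false = 116 true bands after the disturbance line.
Counting back 116 years from 1968 CE places the disturbance line in 1968 − 116 = 1852 CE.

1852 CE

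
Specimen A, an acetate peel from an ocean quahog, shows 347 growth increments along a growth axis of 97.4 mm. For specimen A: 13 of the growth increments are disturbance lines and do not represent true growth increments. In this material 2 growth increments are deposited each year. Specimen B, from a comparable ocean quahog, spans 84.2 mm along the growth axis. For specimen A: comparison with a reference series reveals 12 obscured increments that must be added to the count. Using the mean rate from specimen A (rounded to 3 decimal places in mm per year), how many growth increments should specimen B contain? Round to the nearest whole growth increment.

299 growth increments

Specimen A: correcting the raw count gives 347 − 13 + 12 = 346 true growth increments.
Specimen A: with 2 growth increments per year, 346 / 2 = 173 years.
A: Extension rate ≈ 97.4 / 173 = 0.563 mm/year.
For B, 84.2 / 0.563 = 149.56 years; at 2 growth increments per year that is 149.56 × 2 ≈ 299 growth increments.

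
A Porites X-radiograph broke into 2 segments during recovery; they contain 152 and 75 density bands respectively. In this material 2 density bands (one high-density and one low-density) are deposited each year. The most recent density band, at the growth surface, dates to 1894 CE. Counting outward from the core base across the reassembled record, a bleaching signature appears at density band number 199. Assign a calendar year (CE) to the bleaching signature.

Total density bands = 152 + 75 = 227.
Between density band 199 and the growth surface there are 227 − 199 = 28 density bands.
With 2 density bands per year, 28 / 2 = 14 years.
1894 − 14 = 1880 CE.

1880 CE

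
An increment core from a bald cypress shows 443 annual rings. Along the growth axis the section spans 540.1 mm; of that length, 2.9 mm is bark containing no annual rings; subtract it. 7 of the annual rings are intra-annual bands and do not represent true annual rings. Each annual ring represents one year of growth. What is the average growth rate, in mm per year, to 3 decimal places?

Correcting the raw count gives 443 − 7 = 436 true annual rings.
Net length = 540.1 − 2.9 = 537.2 mm.
Extension rate ≈ 537.2 / 436 = 1.232 mm per year.

1.232 mm per year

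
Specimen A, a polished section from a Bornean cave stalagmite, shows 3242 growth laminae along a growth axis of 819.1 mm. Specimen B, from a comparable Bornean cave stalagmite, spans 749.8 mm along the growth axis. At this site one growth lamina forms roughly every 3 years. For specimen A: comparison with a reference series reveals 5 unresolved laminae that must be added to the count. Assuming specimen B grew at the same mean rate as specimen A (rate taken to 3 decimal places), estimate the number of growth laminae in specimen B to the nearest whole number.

2975 growth laminae

Specimen A: correcting the raw count gives 3242 + 5 = 3247 true growth laminae.
Specimen A: at 3 years per growth lamina, 3247 × 3 = 9741 years.
A: 819.1 mm over 9741 years gives 819.1 / 9741 ≈ 0.084 mm/year.
B spans 749.8 / 0.084 = 8926.19 years; at 3 years per growth lamina that is 8926.19 / 3 ≈ 2975 growth laminae.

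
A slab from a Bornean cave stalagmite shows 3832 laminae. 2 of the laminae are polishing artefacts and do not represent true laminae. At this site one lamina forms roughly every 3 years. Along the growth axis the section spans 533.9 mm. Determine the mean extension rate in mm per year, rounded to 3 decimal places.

0.046 mm per year

Correcting the raw count gives 3832 − 2 = 3830 true laminae.
3830 laminae at 3 years each span 3830 × 3 = 11490 years.
533.9 mm over 11490 years gives 533.9 / 11490 ≈ 0.046 mm per year.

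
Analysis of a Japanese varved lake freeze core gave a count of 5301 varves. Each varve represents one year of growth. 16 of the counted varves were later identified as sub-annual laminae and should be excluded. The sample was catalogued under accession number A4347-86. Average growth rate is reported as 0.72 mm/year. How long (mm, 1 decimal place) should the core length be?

Correcting the raw count gives 5301 − 16 = 5285 true varves.
Length ≈ 0.72 × 5285 = 3805.2 mm.

3805.2 mm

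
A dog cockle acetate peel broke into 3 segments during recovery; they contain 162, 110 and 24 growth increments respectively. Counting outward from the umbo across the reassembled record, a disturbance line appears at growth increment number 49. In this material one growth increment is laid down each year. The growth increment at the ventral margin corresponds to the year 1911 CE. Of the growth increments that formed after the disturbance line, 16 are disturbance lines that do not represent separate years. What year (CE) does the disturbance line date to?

Total growth increments = 162 + 110 + 24 = 296.
Between growth increment 49 and the ventral margin there are 296 − 49 = 247 growth increments.
247 − 16 false = 231 true growth increments after the disturbance line.
Counting back 231 years from 1911 CE places the disturbance line in 1911 − 231 = 1680 CE.

1680 CE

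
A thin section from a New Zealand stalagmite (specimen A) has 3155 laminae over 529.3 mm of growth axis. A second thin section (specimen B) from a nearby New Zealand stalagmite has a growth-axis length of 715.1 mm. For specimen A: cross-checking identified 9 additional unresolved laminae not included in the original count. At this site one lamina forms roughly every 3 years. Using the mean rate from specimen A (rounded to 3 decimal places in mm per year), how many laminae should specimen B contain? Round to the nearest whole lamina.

Specimen A: after corrections the count is 3155 + 9 = 3164 laminae.
Specimen A: 3164 laminae at 3 years each span 3164 × 3 = 9492 years.
A: 529.3 mm over 9492 years gives 529.3 / 9492 ≈ 0.056 mm/year.
For B, 715.1 / 0.056 = 12769.64 years; at 3 years per lamina that is 12769.64 / 3 ≈ 4257 laminae.

4257 laminae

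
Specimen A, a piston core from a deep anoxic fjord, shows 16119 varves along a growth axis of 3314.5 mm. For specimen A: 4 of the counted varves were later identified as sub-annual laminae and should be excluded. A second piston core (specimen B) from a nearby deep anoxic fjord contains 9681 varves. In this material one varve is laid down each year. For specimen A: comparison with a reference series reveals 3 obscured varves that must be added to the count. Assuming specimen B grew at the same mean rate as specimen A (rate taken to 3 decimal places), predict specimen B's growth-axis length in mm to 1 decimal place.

Specimen A: after corrections the count is 16119 − 4 + 3 = 16118 varves.
A: Mean rate = 3314.5 mm / 16118 years ≈ 0.206 mm/yr.
For B, 0.206 mm/year × 9681 years = 1994.3 mm.

1994.3 mm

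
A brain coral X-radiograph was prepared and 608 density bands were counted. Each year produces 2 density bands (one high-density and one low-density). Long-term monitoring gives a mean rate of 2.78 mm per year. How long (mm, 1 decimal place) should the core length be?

608 density bands at 2 per year is 608 / 2 = 304 years.
Predicted length = 2.78 mm/year × 304 years = 845.1 mm.

845.1 mm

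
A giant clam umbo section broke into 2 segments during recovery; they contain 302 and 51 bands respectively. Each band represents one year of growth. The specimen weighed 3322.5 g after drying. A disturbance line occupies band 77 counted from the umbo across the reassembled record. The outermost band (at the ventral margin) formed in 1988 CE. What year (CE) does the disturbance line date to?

1712 CE

Total bands = 302 + 51 = 353.
The disturbance line sits at band 77 from the umbo, so 353 − 77 = 276 bands formed after it.
1988 − 276 = 1712 CE.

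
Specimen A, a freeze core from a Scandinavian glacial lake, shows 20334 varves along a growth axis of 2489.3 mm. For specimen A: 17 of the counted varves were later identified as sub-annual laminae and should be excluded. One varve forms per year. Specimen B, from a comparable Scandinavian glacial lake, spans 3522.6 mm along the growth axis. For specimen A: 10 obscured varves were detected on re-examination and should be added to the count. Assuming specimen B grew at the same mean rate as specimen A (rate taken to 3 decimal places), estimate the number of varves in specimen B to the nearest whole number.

Specimen A: after corrections the count is 20334 − 17 + 10 = 20327 varves.
A: Extension rate ≈ 2489.3 / 20327 = 0.122 mm/yr.
B spans 3522.6 / 0.122 = 28873.77 years ≈ 28874 varves.

28874 varves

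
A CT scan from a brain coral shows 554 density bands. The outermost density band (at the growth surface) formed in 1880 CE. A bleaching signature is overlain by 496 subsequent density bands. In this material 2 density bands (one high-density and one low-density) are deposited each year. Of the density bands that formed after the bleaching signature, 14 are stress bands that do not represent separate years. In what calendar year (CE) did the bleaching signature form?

496 density bands formed after the bleaching signature.
Excluding 14 false density bands: 496 − 14 = 482.
Dividing by 2 density bands per year: 482 / 2 = 241 years.
The density band at the growth surface is 1880 CE, so the bleaching signature dates to 1880 − 241 = 1639 CE.

1639 CE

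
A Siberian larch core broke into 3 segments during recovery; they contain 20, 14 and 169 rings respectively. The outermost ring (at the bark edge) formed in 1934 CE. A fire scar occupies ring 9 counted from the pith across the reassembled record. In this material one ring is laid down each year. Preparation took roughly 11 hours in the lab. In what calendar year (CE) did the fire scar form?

1740 CE

Total rings = 20 + 14 + 169 = 203.
Between ring 9 and the bark edge there are 203 − 9 = 194 rings.
The ring at the bark edge is 1934 CE, so the fire scar dates to 1934 − 194 = 1740 CE.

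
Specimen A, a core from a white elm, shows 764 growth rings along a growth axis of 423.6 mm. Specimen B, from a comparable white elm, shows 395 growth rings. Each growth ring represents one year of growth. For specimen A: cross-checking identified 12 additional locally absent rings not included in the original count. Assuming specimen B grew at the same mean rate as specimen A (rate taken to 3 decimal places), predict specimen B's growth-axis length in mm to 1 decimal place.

215.7 mm

Specimen A: adjusted count: 764 + 12 = 776 growth rings.
A: Mean rate = 423.6 mm / 776 years ≈ 0.546 mm/year.
For B, 0.546 mm/year × 395 years = 215.7 mm.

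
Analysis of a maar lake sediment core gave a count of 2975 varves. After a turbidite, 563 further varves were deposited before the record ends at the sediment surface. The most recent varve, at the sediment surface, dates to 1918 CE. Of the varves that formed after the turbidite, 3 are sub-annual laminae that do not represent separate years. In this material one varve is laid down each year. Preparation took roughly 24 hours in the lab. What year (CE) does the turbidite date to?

1358 CE

563 varves post-date the turbidite.
563 − 3 false = 560 true varves after the turbidite.
The varve at the sediment surface is 1918 CE, so the turbidite dates to 1918 − 560 = 1358 CE.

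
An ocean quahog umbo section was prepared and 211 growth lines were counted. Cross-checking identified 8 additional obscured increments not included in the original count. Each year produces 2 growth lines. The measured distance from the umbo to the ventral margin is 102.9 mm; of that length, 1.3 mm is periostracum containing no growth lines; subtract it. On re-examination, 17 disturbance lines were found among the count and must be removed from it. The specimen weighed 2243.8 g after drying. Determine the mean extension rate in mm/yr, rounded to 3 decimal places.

1.006 mm/yr

True growth line count = 211 − 17 + 8 = 202.
With 2 growth lines per year, 202 / 2 = 101 years.
Removing the 1.3 mm offcut leaves 102.9 − 1.3 = 101.6 mm.
101.6 mm over 101 years gives 101.6 / 101 ≈ 1.006 mm/yr.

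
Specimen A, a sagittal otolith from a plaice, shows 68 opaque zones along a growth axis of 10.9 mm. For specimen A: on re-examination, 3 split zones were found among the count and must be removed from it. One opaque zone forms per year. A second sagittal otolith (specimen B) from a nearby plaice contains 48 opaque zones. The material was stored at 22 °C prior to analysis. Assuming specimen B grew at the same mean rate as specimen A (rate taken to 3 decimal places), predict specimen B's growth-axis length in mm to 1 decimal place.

Specimen A: adjusted count: 68 − 3 = 65 opaque zones.
A: Extension rate ≈ 10.9 / 65 = 0.168 mm per year.
B's length ≈ 0.168 × 48 = 8.1 mm.

8.1 mm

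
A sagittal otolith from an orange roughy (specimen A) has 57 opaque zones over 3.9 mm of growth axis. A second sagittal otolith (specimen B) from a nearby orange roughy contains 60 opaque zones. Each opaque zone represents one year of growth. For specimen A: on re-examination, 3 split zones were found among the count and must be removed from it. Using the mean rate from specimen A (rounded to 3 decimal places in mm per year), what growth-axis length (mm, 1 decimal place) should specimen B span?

Specimen A: adjusted count: 57 − 3 = 54 opaque zones.
A: Mean rate = 3.9 mm / 54 years ≈ 0.072 mm per year.
B's length ≈ 0.072 × 60 = 4.3 mm.

4.3 mm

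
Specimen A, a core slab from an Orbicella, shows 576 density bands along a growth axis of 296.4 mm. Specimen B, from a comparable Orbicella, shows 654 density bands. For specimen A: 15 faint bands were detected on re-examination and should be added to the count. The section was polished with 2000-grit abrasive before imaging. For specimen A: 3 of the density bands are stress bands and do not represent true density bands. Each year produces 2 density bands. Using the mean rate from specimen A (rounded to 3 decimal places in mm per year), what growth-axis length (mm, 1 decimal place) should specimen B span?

Specimen A: adjusted count: 576 − 3 + 15 = 588 density bands.
Specimen A: dividing by 2 density bands per year: 588 / 2 = 294 years.
A: Extension rate ≈ 296.4 / 294 = 1.008 mm per year.
Specimen B: with 2 density bands per year, 654 / 2 = 327 years. For B, 1.008 mm/year × 327 years = 329.6 mm.

329.6 mm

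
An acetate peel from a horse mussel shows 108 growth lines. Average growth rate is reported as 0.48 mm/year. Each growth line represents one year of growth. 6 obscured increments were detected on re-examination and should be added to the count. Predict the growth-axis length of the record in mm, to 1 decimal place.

54.7 mm

Correcting the raw count gives 108 + 6 = 114 true growth lines.
Predicted length = 0.48 mm/year × 114 years = 54.7 mm.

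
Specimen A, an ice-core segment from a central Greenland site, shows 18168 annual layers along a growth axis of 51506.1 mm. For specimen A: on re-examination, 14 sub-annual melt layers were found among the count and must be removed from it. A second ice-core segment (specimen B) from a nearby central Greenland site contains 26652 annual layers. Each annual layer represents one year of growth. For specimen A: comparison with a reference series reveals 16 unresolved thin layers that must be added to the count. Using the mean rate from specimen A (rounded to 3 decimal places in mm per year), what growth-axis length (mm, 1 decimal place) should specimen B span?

Specimen A: true annual layer count = 18168 − 14 + 16 = 18170.
A: Extension rate ≈ 51506.1 / 18170 = 2.835 mm per year.
For B, 2.835 mm/year × 26652 years = 75558.4 mm.

75558.4 mm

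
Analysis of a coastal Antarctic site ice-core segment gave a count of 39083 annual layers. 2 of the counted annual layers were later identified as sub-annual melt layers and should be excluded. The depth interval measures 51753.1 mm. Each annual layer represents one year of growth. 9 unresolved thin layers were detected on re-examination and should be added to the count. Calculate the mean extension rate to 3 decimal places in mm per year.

True annual layer count = 39083 − 2 + 9 = 39090.
51753.1 mm over 39090 years gives 51753.1 / 39090 ≈ 1.324 mm per year.

1.324 mm per year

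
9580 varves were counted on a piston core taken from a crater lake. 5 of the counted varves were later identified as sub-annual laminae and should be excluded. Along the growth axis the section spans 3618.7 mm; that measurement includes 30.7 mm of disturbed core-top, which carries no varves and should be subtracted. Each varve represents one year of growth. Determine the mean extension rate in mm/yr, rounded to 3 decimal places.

0.375 mm/yr

Adjusted count: 9580 − 5 = 9575 varves.
Net length = 3618.7 − 30.7 = 3588.0 mm.
3588.0 mm over 9575 years gives 3588.0 / 9575 ≈ 0.375 mm/yr.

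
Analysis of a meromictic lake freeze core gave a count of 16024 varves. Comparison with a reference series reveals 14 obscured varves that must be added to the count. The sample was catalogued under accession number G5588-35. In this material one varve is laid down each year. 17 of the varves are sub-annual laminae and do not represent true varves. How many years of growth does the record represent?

16021 yr

True varve count = 16024 − 17 + 14 = 16021.
One varve per year makes the duration 16021 years.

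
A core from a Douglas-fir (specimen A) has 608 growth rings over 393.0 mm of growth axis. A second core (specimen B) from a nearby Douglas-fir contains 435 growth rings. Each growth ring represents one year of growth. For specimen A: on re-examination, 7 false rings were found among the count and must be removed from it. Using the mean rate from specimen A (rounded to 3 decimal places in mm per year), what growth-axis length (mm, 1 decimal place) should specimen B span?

284.5 mm

Specimen A: true growth ring count = 608 − 7 = 601.
A: Mean rate = 393.0 mm / 601 years ≈ 0.654 mm/yr.
Length of B = 0.654 × 435 = 284.5 mm.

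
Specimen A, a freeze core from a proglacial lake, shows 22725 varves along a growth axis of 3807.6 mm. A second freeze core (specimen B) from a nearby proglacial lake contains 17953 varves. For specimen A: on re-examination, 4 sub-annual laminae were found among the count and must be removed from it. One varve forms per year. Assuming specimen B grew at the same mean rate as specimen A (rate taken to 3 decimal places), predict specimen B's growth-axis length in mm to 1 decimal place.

Specimen A: adjusted count: 22725 − 4 = 22721 varves.
A: 3807.6 mm over 22721 years gives 3807.6 / 22721 ≈ 0.168 mm per year.
B's length ≈ 0.168 × 17953 = 3016.1 mm.

3016.1 mm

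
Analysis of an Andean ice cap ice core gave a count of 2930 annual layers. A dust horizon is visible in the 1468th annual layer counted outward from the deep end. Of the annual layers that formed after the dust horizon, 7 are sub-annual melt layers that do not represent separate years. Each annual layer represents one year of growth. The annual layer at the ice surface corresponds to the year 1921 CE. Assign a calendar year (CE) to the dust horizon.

466 CE

2930 − 1468 = 1462 annual layers lie beyond the dust horizon toward the ice surface.
1462 − 7 false = 1455 true annual layers after the dust horizon.
Counting back 1455 years from 1921 CE places the dust horizon in 1921 − 1455 = 466 CE.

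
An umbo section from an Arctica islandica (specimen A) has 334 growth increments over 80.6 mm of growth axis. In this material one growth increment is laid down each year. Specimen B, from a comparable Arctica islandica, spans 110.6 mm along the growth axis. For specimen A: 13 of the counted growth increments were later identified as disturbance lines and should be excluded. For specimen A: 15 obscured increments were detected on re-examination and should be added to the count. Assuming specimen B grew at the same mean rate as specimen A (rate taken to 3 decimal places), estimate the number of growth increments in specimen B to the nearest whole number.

461 growth increments

Specimen A: adjusted count: 334 − 13 + 15 = 336 growth increments.
A: 80.6 mm over 336 years gives 80.6 / 336 ≈ 0.240 mm/yr.
For B, 110.6 / 0.240 = 460.83 years ≈ 461 growth increments.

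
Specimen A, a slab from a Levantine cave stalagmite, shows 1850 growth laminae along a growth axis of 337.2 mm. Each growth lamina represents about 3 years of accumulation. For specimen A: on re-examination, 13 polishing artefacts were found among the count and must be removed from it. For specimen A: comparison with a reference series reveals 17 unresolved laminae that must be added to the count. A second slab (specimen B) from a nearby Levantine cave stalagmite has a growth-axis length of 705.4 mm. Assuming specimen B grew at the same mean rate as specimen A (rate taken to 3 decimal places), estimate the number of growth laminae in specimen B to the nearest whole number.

3855 growth laminae

Specimen A: after corrections the count is 1850 − 13 + 17 = 1854 growth laminae.
Specimen A: 1854 growth laminae at 3 years each span 1854 × 3 = 5562 years.
A: 337.2 mm over 5562 years gives 337.2 / 5562 ≈ 0.061 mm/year.
For B, 705.4 / 0.061 = 11563.93 years; at 3 years per growth lamina that is 11563.93 / 3 ≈ 3855 growth laminae.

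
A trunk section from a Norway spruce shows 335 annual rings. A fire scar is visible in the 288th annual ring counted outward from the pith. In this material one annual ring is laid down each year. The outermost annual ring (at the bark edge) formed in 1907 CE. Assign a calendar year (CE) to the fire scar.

1860 CE

Between annual ring 288 and the bark edge there are 335 − 288 = 47 annual rings.
Counting back 47 years from 1907 CE places the fire scar in 1907 − 47 = 1860 CE.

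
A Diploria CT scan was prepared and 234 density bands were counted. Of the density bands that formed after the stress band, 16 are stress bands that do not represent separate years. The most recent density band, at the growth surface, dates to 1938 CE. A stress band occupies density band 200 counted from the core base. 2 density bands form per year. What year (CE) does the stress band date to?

The stress band sits at density band 200 from the core base, so 234 − 200 = 34 density bands formed after it.
Removing the 16 false density bands leaves 34 − 16 = 18 true density bands beyond the stress band.
Dividing by 2 density bands per year: 18 / 2 = 9 years.
The density band at the growth surface is 1938 CE, so the stress band dates to 1938 − 9 = 1929 CE.

1929 CE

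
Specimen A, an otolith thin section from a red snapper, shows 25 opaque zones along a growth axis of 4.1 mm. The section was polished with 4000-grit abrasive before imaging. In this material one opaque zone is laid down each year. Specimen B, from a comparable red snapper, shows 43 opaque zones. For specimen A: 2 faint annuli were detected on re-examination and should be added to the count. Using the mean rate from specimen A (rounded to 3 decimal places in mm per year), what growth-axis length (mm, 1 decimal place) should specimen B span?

Specimen A: true opaque zone count = 25 + 2 = 27.
A: Mean rate = 4.1 mm / 27 years ≈ 0.152 mm/year.
Length of B = 0.152 × 43 = 6.5 mm.

6.5 mm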